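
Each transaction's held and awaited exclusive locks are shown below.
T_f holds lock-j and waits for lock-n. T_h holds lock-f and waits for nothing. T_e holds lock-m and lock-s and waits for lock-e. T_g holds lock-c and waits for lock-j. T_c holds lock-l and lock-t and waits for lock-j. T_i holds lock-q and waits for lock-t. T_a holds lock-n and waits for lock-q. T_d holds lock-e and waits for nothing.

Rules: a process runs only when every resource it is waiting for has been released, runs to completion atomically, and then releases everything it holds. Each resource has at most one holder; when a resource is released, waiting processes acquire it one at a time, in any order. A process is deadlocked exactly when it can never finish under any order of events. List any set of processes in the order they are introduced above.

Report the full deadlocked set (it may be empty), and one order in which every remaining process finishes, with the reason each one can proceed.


Deadlocked: T_f, T_g, T_c, T_i and T_a.
Key observation: nobody on the ring T_f -> T_a -> T_i -> T_c -> T_f can start until another member finishes, which never happens; T_g waits into the deadlock from upstream.
The rest can finish in the order T_d, T_h, T_e.
Step-by-step check:
  T_d: no waits; runs immediately, freeing lock-e
  T_h: no waits; runs immediately, freeing lock-f
  T_e: everything it awaited (lock-e) is free; runs, freeing lock-m and lock-s


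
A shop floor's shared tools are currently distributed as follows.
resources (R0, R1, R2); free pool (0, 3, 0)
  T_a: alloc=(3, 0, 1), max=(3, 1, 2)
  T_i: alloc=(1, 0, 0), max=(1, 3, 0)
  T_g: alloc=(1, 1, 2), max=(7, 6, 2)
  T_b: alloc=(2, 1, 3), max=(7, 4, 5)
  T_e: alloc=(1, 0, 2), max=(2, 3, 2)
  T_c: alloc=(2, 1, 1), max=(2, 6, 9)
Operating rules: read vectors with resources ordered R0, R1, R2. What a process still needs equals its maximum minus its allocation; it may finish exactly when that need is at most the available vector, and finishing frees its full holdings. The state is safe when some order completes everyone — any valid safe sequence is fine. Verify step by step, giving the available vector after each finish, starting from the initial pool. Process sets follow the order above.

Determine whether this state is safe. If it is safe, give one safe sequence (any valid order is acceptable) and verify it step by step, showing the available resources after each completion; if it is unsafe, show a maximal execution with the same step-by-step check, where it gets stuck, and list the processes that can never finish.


UNSAFE.
Key observation: the wall is R1: completing T_i, T_e, T_a, T_b brings the pool only to (7, 4, 6), and all the rest need more.
The run T_i, T_e, T_a, T_b cannot be extended any further. Check, step by step:
  pool = (0, 3, 0)
  run T_i (needs (0, 3, 0), free (0, 3, 0)); after release of (1, 0, 0) the pool is (1, 3, 0)
  run T_e (needs (1, 3, 0), free (1, 3, 0)); after release of (1, 0, 2) the pool is (2, 3, 2)
  run T_a (needs (0, 1, 1), free (2, 3, 2)); after release of (3, 0, 1) the pool is (5, 3, 3)
  run T_b (needs (5, 3, 2), free (5, 3, 3)); after release of (2, 1, 3) the pool is (7, 4, 6)
  T_g cannot run: need (6, 5, 0) vs free (7, 4, 6) (insufficient R1)
  T_c cannot run: need (0, 5, 8) vs free (7, 4, 6) (insufficient R1 and R2)
Permanently blocked: T_g and T_c.


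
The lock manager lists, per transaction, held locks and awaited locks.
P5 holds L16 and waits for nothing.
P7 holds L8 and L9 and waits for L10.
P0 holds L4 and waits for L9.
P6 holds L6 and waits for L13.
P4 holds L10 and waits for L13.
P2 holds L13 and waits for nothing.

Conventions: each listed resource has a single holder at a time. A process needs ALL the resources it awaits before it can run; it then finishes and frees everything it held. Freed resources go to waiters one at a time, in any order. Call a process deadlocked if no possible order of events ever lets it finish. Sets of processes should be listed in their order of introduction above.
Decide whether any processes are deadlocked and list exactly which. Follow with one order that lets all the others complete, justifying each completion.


Nothing here is deadlocked.
Key observation: although several processes wait, no cycle exists — each chain bottoms out at a free runner.
One completion order for the rest: P2, P4, P7, P5, P6, P0.
Verifying each step:
  P2: no waits; runs immediately, freeing L13
  P4: everything it awaited (L13) is free; runs, freeing L10
  P7: everything it awaited (L10) is free; runs, freeing L8 and L9
  P5: no waits; runs immediately, freeing L16
  P6: everything it awaited (L13) is free; runs, freeing L6
  P0: everything it awaited (L9) is free; runs, freeing L4


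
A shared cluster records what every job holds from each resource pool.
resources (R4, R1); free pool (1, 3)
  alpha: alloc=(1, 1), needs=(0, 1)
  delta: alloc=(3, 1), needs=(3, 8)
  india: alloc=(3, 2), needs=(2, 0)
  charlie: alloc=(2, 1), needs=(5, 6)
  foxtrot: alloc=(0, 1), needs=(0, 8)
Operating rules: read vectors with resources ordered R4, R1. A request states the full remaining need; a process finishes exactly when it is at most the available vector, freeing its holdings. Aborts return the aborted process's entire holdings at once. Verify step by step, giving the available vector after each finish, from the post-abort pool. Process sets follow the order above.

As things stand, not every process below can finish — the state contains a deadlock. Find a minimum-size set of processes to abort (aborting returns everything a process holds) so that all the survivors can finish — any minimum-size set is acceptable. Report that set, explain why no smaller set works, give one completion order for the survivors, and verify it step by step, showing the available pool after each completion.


Minimum abort set: delta.
Key observation: no ordering could ever have run foxtrot before the abort of delta; with (3, 1) back in the pool it fits at step 4.
Why nothing smaller works: aborting no one leaves the state deadlocked as given.
The survivors complete as india, alpha, charlie, foxtrot. Verifying each step (starting from the post-abort pool):
  pool = (4, 4)
  india needs (2, 0) <= (4, 4) -> finishes; pool += (3, 2) = (7, 6)
  alpha needs (0, 1) <= (7, 6) -> finishes; pool += (1, 1) = (8, 7)
  charlie needs (5, 6) <= (8, 7) -> finishes; pool += (2, 1) = (10, 8)
  foxtrot needs (0, 8) <= (10, 8) -> finishes; pool += (0, 1) = (10, 9)


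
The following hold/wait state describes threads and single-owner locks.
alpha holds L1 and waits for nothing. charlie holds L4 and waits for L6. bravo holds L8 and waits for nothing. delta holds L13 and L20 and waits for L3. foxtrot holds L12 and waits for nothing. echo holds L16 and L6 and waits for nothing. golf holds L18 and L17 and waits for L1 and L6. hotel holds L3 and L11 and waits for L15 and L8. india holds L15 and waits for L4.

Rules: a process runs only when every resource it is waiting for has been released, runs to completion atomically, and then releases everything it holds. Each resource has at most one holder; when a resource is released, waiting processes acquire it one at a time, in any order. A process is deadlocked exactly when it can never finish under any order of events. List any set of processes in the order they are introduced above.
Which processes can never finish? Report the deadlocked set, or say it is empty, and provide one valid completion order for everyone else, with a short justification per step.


The deadlocked set is empty.
Key observation: the wait relation is loop-free; peeling off processes with no waits unwinds the whole state.
One completion order for the rest: echo, foxtrot, alpha, bravo, charlie, golf, india, hotel, delta.
Step-by-step check:
  run echo (it waits on nothing); releases L16 and L6
  run foxtrot (it waits on nothing); releases L12
  run alpha (it waits on nothing); releases L1
  run bravo (it waits on nothing); releases L8
  run charlie (all its waits — L6 — are resolved); releases L4
  run golf (all its waits — L1 and L6 — are resolved); releases L18 and L17
  run india (all its waits — L4 — are resolved); releases L15
  run hotel (all its waits — L15 and L8 — are resolved); releases L3 and L11
  run delta (all its waits — L3 — are resolved); releases L13 and L20


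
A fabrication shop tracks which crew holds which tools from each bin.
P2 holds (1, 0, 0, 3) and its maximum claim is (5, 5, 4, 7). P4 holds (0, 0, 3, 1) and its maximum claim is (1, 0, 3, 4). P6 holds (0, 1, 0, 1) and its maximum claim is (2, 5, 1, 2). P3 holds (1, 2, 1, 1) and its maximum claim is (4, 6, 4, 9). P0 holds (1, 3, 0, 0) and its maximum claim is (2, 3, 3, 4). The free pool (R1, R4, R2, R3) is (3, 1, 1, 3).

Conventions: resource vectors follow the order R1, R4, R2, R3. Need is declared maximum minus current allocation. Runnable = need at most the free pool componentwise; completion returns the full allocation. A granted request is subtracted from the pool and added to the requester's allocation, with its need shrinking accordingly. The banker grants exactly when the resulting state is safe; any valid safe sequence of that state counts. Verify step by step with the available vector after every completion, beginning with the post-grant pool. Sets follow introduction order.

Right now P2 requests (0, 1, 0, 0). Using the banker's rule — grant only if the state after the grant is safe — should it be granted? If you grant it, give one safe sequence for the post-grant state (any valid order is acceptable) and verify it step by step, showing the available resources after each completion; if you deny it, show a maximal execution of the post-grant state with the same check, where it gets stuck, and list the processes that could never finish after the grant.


DENY. Granting would leave the state unsafe.
Key observation: R4 is the bottleneck — with P4, P0 done the pool holds (4, 3, 4, 4), short of every remaining need.
On the post-grant state, P4, P0 is a maximal run — nothing extends it. Check, step by step:
  pool = (3, 0, 1, 3)
  P4: need (1, 0, 0, 3) fits (3, 0, 1, 3); releases (0, 0, 3, 1), pool now (3, 0, 4, 4)
  P0: need (1, 0, 3, 4) fits (3, 0, 4, 4); releases (1, 3, 0, 0), pool now (4, 3, 4, 4)
  blocked: P2 wants (4, 4, 4, 4), pool (4, 3, 4, 4) — not enough R4
  blocked: P6 wants (2, 4, 1, 1), pool (4, 3, 4, 4) — not enough R4
  blocked: P3 wants (3, 4, 3, 8), pool (4, 3, 4, 4) — not enough R4 and R3
Processes that could never finish after the grant: P2, P6 and P3.


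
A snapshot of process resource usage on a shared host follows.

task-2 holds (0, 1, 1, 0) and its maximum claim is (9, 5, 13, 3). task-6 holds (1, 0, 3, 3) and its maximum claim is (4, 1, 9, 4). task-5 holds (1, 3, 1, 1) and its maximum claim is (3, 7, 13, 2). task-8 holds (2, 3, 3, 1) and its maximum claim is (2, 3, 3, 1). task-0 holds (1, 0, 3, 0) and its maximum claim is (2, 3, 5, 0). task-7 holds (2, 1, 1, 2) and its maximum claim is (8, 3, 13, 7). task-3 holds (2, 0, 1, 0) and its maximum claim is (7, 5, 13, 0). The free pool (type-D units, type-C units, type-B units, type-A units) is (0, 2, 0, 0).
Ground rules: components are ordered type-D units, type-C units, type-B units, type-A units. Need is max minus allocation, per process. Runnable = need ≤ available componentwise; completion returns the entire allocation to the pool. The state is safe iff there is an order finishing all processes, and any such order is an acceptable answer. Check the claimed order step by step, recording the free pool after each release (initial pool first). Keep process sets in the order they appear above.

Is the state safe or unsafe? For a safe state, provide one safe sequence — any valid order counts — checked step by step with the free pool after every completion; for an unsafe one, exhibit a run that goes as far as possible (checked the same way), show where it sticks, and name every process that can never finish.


UNSAFE — no complete ordering exists.
Key observation: even finishing task-8, task-0, task-6 leaves just (4, 5, 9, 4) free — too little type-B units for any of the remaining processes.
Going as far as possible: task-8, task-0, task-6; after that, nothing fits. Walking it through:
  pool = (0, 2, 0, 0)
  task-8 needs (0, 0, 0, 0) <= (0, 2, 0, 0) -> finishes; pool += (2, 3, 3, 1) = (2, 5, 3, 1)
  task-0 needs (1, 3, 2, 0) <= (2, 5, 3, 1) -> finishes; pool += (1, 0, 3, 0) = (3, 5, 6, 1)
  task-6 needs (3, 1, 6, 1) <= (3, 5, 6, 1) -> finishes; pool += (1, 0, 3, 3) = (4, 5, 9, 4)
  task-2 cannot run: need (9, 4, 12, 3) vs free (4, 5, 9, 4) (insufficient type-D units and type-B units)
  task-5 cannot run: need (2, 4, 12, 1) vs free (4, 5, 9, 4) (insufficient type-B units)
  task-7 cannot run: need (6, 2, 12, 5) vs free (4, 5, 9, 4) (insufficient type-D units, type-B units and type-A units)
  task-3 cannot run: need (5, 5, 12, 0) vs free (4, 5, 9, 4) (insufficient type-D units and type-B units)
Never able to finish: task-2, task-5, task-7 and task-3.


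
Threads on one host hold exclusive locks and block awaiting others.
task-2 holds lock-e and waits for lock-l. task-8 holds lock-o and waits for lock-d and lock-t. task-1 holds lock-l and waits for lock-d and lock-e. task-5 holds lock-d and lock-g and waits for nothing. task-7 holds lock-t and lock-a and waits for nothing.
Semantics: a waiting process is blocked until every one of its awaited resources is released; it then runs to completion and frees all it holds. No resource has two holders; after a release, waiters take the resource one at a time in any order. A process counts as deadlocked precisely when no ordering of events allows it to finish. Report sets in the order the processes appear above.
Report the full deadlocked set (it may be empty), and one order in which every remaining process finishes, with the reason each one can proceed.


Deadlocked: task-2 and task-1.
Key observation: task-2 -> task-1 -> task-2 is a circular wait — nothing in it can go first; no other process is dragged down with it.
A valid finishing order for the others: task-7, task-5, task-8.
Step-by-step check:
  run task-7 (it waits on nothing); releases lock-t and lock-a
  run task-5 (it waits on nothing); releases lock-d and lock-g
  run task-8 (all its waits — lock-d and lock-t — are resolved); releases lock-o


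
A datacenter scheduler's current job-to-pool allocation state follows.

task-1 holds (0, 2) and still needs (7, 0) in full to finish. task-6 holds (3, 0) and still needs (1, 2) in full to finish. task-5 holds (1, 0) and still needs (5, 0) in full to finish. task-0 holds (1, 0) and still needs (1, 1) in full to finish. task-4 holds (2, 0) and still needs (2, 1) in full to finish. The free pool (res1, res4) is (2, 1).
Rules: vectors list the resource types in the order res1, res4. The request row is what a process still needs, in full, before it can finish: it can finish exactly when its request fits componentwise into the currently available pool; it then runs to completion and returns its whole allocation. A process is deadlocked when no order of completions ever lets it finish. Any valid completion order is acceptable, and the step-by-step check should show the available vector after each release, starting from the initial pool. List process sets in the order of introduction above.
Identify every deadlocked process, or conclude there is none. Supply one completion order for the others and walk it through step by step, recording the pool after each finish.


The deadlocked set is task-1 and task-6.
Key observation: after task-4, task-0, task-5 the pool peaks at (6, 1), and each blocked process is short somewhere: task-1 on res1; task-6 on res4.
The rest can finish in the order task-4, task-0, task-5. Walking it through:
  pool = (2, 1)
  task-4: need (2, 1) fits (2, 1); releases (2, 0), pool now (4, 1)
  task-0: need (1, 1) fits (4, 1); releases (1, 0), pool now (5, 1)
  task-5: need (5, 0) fits (5, 1); releases (1, 0), pool now (6, 1)
None of the blocked processes ever fits:
  task-1 still needs (7, 0) but only (6, 1) is free — short on res1
  task-6 still needs (1, 2) but only (6, 1) is free — short on res4


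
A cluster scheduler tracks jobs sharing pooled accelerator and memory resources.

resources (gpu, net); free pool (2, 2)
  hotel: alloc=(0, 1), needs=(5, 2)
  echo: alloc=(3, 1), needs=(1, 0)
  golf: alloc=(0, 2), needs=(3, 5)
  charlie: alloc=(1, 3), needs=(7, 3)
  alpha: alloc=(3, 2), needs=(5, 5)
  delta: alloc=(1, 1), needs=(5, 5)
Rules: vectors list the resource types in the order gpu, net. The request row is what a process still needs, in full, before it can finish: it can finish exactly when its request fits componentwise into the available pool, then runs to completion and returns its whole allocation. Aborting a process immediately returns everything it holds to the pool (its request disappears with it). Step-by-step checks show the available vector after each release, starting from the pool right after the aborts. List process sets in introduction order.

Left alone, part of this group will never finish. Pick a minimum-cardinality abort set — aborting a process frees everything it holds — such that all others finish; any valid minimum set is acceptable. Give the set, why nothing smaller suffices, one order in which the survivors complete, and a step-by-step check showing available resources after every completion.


The answer: abort delta.
Key observation: alpha had no path to completion before; after the abort of delta ((1, 1) returned), step 3 is where it fits.
Minimality: the empty abort set fails — the state is deadlocked as it stands.
Survivors finish in the order: echo, hotel, alpha, charlie, golf. Check, step by step (pool after the aborts first):
  pool = (3, 3)
  run echo (needs (1, 0), free (3, 3)); after release of (3, 1) the pool is (6, 4)
  run hotel (needs (5, 2), free (6, 4)); after release of (0, 1) the pool is (6, 5)
  run alpha (needs (5, 5), free (6, 5)); after release of (3, 2) the pool is (9, 7)
  run charlie (needs (7, 3), free (9, 7)); after release of (1, 3) the pool is (10, 10)
  run golf (needs (3, 5), free (10, 10)); after release of (0, 2) the pool is (10, 12)


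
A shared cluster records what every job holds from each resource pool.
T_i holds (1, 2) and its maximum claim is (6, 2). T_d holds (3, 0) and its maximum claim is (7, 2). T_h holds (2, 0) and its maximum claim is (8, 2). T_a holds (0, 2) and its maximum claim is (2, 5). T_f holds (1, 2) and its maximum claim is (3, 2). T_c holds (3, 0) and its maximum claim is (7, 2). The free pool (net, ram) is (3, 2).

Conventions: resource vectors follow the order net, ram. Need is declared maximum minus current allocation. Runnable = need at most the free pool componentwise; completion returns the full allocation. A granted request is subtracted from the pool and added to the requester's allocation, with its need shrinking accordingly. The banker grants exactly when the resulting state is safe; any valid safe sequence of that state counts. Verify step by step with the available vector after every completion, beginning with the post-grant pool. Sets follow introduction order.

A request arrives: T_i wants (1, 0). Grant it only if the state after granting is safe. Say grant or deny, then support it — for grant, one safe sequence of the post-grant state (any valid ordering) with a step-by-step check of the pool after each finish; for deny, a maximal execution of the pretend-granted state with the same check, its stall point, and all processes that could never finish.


DENY — the pretend-granted state is unsafe.
Key observation: no order helps: past T_f, T_a, the free pool tops out at (3, 6), below what each blocked process needs in net.
After a pretend grant, a maximal execution: T_f, T_a — then nothing else fits. Check, step by step:
  pool = (2, 2)
  T_f needs (2, 0) <= (2, 2) -> finishes; pool += (1, 2) = (3, 4)
  T_a needs (2, 3) <= (3, 4) -> finishes; pool += (0, 2) = (3, 6)
  T_i cannot run: need (4, 0) vs free (3, 6) (insufficient net)
  T_d cannot run: need (4, 2) vs free (3, 6) (insufficient net)
  T_h cannot run: need (6, 2) vs free (3, 6) (insufficient net)
  T_c cannot run: need (4, 2) vs free (3, 6) (insufficient net)
Had the request been granted, T_i, T_d, T_h and T_c could never finish.


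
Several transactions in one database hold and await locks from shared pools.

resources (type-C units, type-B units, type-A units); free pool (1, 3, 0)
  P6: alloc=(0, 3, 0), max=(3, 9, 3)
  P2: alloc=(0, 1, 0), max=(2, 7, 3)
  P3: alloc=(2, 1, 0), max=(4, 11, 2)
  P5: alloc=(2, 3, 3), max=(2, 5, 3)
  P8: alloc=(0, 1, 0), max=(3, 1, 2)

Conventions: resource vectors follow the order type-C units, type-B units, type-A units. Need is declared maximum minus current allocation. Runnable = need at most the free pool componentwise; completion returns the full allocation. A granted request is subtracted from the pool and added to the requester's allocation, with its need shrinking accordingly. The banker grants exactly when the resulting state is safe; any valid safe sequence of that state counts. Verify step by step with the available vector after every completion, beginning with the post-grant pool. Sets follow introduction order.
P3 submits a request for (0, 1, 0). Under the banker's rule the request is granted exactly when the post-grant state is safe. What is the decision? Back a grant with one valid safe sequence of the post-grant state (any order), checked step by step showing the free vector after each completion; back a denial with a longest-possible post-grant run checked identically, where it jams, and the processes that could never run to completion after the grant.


GRANT — the state after the grant stays safe, e.g. via P5, P8, P2, P6, P3.
Key observation: with (1, 2, 0) left after the transfer, P5 can run at once — the state stays safe.
Verifying the post-grant state step by step:
  pool = (1, 2, 0)
  P5 needs (0, 2, 0) <= (1, 2, 0) -> finishes; pool += (2, 3, 3) = (3, 5, 3)
  P8 needs (3, 0, 2) <= (3, 5, 3) -> finishes; pool += (0, 1, 0) = (3, 6, 3)
  P2 needs (2, 6, 3) <= (3, 6, 3) -> finishes; pool += (0, 1, 0) = (3, 7, 3)
  P6 needs (3, 6, 3) <= (3, 7, 3) -> finishes; pool += (0, 3, 0) = (3, 10, 3)
  P3 needs (2, 9, 2) <= (3, 10, 3) -> finishes; pool += (2, 2, 0) = (5, 12, 3)


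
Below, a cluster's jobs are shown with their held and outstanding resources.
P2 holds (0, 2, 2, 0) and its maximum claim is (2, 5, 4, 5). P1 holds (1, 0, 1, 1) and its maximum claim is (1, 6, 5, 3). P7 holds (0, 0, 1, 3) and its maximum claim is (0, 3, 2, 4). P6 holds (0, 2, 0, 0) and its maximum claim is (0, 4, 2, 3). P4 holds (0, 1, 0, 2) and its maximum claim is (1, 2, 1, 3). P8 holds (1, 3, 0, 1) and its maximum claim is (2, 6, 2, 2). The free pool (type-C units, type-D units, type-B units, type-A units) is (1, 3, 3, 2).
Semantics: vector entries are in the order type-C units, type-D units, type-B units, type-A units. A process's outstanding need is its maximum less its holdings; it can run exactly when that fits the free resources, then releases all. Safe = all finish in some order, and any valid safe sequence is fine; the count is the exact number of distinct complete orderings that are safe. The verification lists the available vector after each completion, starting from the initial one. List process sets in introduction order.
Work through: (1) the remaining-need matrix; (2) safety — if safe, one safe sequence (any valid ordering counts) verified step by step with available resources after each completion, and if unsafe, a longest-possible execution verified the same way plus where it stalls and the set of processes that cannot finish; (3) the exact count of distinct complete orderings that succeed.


(1) Outstanding need per process (order type-C units, type-D units, type-B units, type-A units):
  P2: (2, 3, 2, 5)
  P1: (0, 6, 4, 2)
  P7: (0, 3, 1, 1)
  P6: (0, 2, 2, 3)
  P4: (1, 1, 1, 1)
  P8: (1, 3, 2, 1)
(2) SAFE — a valid safe sequence is P8, P7, P2, P4, P6, P1.
Key observation: the first exact fit in this order is P8 — it needs (1, 3, 2, 1) with (1, 3, 3, 2) free, meeting a requested resource to the last unit.
Verifying each step:
  pool = (1, 3, 3, 2)
  run P8 (needs (1, 3, 2, 1), free (1, 3, 3, 2)); after release of (1, 3, 0, 1) the pool is (2, 6, 3, 3)
  run P7 (needs (0, 3, 1, 1), free (2, 6, 3, 3)); after release of (0, 0, 1, 3) the pool is (2, 6, 4, 6)
  run P2 (needs (2, 3, 2, 5), free (2, 6, 4, 6)); after release of (0, 2, 2, 0) the pool is (2, 8, 6, 6)
  run P4 (needs (1, 1, 1, 1), free (2, 8, 6, 6)); after release of (0, 1, 0, 2) the pool is (2, 9, 6, 8)
  run P6 (needs (0, 2, 2, 3), free (2, 9, 6, 8)); after release of (0, 2, 0, 0) the pool is (2, 11, 6, 8)
  run P1 (needs (0, 6, 4, 2), free (2, 11, 6, 8)); after release of (1, 0, 1, 1) the pool is (3, 11, 7, 9)
(3) Exactly 128 of the possible complete orderings are safe sequences.


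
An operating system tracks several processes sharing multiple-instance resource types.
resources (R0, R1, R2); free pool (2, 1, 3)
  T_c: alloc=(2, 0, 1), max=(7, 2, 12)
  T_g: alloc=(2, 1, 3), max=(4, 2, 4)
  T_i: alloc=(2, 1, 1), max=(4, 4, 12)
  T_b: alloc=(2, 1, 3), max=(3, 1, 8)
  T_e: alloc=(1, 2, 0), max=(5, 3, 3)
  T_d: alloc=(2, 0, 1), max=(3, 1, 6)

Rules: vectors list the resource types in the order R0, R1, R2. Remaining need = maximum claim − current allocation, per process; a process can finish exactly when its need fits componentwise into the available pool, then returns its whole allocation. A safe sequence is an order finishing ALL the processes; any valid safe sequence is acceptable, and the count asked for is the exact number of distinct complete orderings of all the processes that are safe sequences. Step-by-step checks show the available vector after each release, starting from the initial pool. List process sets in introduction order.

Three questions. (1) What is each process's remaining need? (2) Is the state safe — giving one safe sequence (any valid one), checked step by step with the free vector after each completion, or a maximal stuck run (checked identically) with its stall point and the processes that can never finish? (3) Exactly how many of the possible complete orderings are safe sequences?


(1) Outstanding need per process (order R0, R1, R2):
  T_c: (5, 2, 11)
  T_g: (2, 1, 1)
  T_i: (2, 3, 11)
  T_b: (1, 0, 5)
  T_e: (4, 1, 3)
  T_d: (1, 1, 5)
(2) The state is UNSAFE.
Key observation: after T_g, T_d, T_e, T_b complete, (9, 5, 10) is the best the pool ever gets, yet each leftover process wants more R2.
A maximal execution: T_g, T_d, T_e, T_b — then nothing else fits. Walking it through:
  pool = (2, 1, 3)
  T_g needs (2, 1, 1) <= (2, 1, 3) -> finishes; pool += (2, 1, 3) = (4, 2, 6)
  T_d needs (1, 1, 5) <= (4, 2, 6) -> finishes; pool += (2, 0, 1) = (6, 2, 7)
  T_e needs (4, 1, 3) <= (6, 2, 7) -> finishes; pool += (1, 2, 0) = (7, 4, 7)
  T_b needs (1, 0, 5) <= (7, 4, 7) -> finishes; pool += (2, 1, 3) = (9, 5, 10)
  T_c still needs (5, 2, 11) but only (9, 5, 10) is free — short on R2
  T_i still needs (2, 3, 11) but only (9, 5, 10) is free — short on R2
Processes that can never finish: T_c and T_i.
(3) The exact count: 0 of the possible complete orderings are safe sequences.


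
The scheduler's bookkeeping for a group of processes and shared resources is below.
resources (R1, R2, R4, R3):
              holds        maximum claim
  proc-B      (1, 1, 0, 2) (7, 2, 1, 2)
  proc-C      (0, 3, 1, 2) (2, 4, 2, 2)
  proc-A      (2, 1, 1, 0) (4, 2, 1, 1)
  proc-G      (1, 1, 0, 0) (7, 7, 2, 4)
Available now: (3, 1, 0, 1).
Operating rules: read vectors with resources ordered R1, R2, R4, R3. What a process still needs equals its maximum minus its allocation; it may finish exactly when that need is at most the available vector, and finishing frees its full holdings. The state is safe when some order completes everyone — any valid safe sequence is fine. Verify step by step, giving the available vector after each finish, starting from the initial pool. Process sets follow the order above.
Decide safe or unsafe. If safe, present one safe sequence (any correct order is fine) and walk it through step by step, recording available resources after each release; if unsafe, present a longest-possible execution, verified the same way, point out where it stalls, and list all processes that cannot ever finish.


UNSAFE — no complete ordering exists.
Key observation: proc-A, proc-C can finish, but then (5, 5, 2, 3) is all there is, and the blocked group's R1 demands exceed it.
The run proc-A, proc-C cannot be extended any further. Check, step by step:
  pool = (3, 1, 0, 1)
  run proc-A (needs (2, 1, 0, 1), free (3, 1, 0, 1)); after release of (2, 1, 1, 0) the pool is (5, 2, 1, 1)
  run proc-C (needs (2, 1, 1, 0), free (5, 2, 1, 1)); after release of (0, 3, 1, 2) the pool is (5, 5, 2, 3)
  blocked: proc-B wants (6, 1, 1, 0), pool (5, 5, 2, 3) — not enough R1
  blocked: proc-G wants (6, 6, 2, 4), pool (5, 5, 2, 3) — not enough R1, R2 and R3
Processes that can never finish: proc-B and proc-G.


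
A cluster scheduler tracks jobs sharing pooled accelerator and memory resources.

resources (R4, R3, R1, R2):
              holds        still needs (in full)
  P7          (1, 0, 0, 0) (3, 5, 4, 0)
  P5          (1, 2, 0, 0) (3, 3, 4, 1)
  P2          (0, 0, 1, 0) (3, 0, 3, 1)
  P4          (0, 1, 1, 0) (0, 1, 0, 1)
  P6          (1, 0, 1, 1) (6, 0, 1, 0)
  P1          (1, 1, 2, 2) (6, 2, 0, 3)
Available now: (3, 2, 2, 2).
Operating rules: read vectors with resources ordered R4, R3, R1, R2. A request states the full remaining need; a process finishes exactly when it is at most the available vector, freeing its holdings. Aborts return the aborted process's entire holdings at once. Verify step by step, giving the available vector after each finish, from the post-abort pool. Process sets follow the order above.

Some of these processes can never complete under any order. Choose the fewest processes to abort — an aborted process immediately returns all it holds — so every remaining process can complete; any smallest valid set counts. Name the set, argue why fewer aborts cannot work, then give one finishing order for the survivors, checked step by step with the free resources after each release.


Minimum abort set: P1.
Key observation: before aborting P1, P6 was permanently blocked — no order could ever run it; afterwards it completes at step 5.
No smaller set exists: with zero aborts the deadlock remains.
The survivors complete as P5, P2, P4, P7, P6. Step-by-step check (starting from the post-abort pool):
  pool = (4, 3, 4, 4)
  run P5 (needs (3, 3, 4, 1), free (4, 3, 4, 4)); after release of (1, 2, 0, 0) the pool is (5, 5, 4, 4)
  run P2 (needs (3, 0, 3, 1), free (5, 5, 4, 4)); after release of (0, 0, 1, 0) the pool is (5, 5, 5, 4)
  run P4 (needs (0, 1, 0, 1), free (5, 5, 5, 4)); after release of (0, 1, 1, 0) the pool is (5, 6, 6, 4)
  run P7 (needs (3, 5, 4, 0), free (5, 6, 6, 4)); after release of (1, 0, 0, 0) the pool is (6, 6, 6, 4)
  run P6 (needs (6, 0, 1, 0), free (6, 6, 6, 4)); after release of (1, 0, 1, 1) the pool is (7, 6, 7, 5)


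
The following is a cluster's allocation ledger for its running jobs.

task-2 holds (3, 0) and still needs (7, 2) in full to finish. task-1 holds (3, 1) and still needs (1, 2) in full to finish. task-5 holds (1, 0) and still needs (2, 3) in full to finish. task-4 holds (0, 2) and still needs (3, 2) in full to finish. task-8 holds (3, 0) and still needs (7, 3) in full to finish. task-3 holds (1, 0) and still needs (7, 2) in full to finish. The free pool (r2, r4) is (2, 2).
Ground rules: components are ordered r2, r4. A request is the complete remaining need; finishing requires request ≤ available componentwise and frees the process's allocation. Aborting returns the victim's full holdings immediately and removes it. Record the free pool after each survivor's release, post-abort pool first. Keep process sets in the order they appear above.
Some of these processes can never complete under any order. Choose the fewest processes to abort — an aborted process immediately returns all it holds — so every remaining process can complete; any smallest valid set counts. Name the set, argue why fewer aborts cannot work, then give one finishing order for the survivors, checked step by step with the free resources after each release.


The answer: abort task-2.
Key observation: the deadlocked task-3 becomes finishable only because task-2 released (3, 0); it completes at step 2 below.
Minimality: the empty abort set fails — the state is deadlocked as it stands.
Survivors finish in the order: task-1, task-3, task-8, task-5, task-4. Check, step by step (pool after the aborts first):
  pool = (5, 2)
  task-1: need (1, 2) fits (5, 2); releases (3, 1), pool now (8, 3)
  task-3: need (7, 2) fits (8, 3); releases (1, 0), pool now (9, 3)
  task-8: need (7, 3) fits (9, 3); releases (3, 0), pool now (12, 3)
  task-5: need (2, 3) fits (12, 3); releases (1, 0), pool now (13, 3)
  task-4: need (3, 2) fits (13, 3); releases (0, 2), pool now (13, 5)


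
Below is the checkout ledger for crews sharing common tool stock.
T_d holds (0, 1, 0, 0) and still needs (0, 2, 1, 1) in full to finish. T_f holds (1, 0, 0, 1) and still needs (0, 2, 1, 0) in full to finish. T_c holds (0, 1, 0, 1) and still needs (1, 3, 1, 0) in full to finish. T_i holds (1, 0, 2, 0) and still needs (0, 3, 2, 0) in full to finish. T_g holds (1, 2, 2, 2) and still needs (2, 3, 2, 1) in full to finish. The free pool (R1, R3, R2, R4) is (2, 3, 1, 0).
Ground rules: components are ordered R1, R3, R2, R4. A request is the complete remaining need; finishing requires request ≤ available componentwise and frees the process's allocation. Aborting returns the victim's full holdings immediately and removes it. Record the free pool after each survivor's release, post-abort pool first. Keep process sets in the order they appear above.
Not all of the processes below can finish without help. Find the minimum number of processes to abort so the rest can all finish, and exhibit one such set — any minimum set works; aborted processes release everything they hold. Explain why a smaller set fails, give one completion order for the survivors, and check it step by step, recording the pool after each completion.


Minimum abort set: T_i.
Key observation: T_g could never have finished before the abort; with (1, 0, 2, 0) returned by T_i, it fits at step 2.
Minimality: the empty abort set fails — the state is deadlocked as it stands.
Survivors finish in the order: T_c, T_g, T_f, T_d. Step-by-step check (pool after the aborts first):
  pool = (3, 3, 3, 0)
  T_c needs (1, 3, 1, 0) <= (3, 3, 3, 0) -> finishes; pool += (0, 1, 0, 1) = (3, 4, 3, 1)
  T_g needs (2, 3, 2, 1) <= (3, 4, 3, 1) -> finishes; pool += (1, 2, 2, 2) = (4, 6, 5, 3)
  T_f needs (0, 2, 1, 0) <= (4, 6, 5, 3) -> finishes; pool += (1, 0, 0, 1) = (5, 6, 5, 4)
  T_d needs (0, 2, 1, 1) <= (5, 6, 5, 4) -> finishes; pool += (0, 1, 0, 0) = (5, 7, 5, 4)


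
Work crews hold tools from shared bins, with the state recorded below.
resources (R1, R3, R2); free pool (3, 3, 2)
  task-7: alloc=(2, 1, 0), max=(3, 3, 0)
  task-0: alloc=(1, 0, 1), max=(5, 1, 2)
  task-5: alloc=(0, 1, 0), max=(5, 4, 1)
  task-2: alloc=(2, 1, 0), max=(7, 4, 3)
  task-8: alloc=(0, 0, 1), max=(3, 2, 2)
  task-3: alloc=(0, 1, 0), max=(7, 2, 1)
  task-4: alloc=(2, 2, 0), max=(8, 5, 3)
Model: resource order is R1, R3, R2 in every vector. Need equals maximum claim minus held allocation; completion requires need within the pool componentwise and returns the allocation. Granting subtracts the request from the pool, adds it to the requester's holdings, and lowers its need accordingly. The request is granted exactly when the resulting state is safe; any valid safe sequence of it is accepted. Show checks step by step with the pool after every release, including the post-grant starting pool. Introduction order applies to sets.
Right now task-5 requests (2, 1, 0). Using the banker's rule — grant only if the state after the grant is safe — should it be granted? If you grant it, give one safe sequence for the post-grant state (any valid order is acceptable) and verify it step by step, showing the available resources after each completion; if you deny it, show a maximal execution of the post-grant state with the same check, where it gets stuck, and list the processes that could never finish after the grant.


GRANT. The post-grant state is safe; one safe sequence: task-7, task-8, task-5, task-0, task-4, task-3, task-2.
Key observation: after the grant the pool drops to (1, 2, 2), which still lets task-7 finish first and unwind the rest.
Check on the post-grant state, step by step:
  pool = (1, 2, 2)
  task-7: need (1, 2, 0) fits (1, 2, 2); releases (2, 1, 0), pool now (3, 3, 2)
  task-8: need (3, 2, 1) fits (3, 3, 2); releases (0, 0, 1), pool now (3, 3, 3)
  task-5: need (3, 2, 1) fits (3, 3, 3); releases (2, 2, 0), pool now (5, 5, 3)
  task-0: need (4, 1, 1) fits (5, 5, 3); releases (1, 0, 1), pool now (6, 5, 4)
  task-4: need (6, 3, 3) fits (6, 5, 4); releases (2, 2, 0), pool now (8, 7, 4)
  task-3: need (7, 1, 1) fits (8, 7, 4); releases (0, 1, 0), pool now (8, 8, 4)
  task-2: need (5, 3, 3) fits (8, 8, 4); releases (2, 1, 0), pool now (10, 9, 4)


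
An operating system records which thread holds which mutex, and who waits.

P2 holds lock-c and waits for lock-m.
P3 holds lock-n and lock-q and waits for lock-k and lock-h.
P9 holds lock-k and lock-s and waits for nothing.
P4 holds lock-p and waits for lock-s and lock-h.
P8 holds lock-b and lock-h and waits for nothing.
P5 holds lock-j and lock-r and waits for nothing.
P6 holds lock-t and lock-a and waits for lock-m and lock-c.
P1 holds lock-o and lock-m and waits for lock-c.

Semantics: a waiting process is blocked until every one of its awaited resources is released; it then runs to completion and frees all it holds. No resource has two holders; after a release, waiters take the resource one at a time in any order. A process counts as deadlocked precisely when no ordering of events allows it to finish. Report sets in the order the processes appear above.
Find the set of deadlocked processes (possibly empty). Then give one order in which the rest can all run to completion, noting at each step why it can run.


Deadlocked: P2, P6 and P1.
Key observation: the wait chain closes on itself along P2 -> P1 -> P2; P6 waits into the deadlock from upstream.
A valid finishing order for the others: P8, P9, P5, P4, P3.
Check, step by step:
  P8: no waits; runs immediately, freeing lock-b and lock-h
  P9: no waits; runs immediately, freeing lock-k and lock-s
  P5: no waits; runs immediately, freeing lock-j and lock-r
  run P4 (all its waits — lock-s and lock-h — are resolved); releases lock-p
  run P3 (all its waits — lock-k and lock-h — are resolved); releases lock-n and lock-q


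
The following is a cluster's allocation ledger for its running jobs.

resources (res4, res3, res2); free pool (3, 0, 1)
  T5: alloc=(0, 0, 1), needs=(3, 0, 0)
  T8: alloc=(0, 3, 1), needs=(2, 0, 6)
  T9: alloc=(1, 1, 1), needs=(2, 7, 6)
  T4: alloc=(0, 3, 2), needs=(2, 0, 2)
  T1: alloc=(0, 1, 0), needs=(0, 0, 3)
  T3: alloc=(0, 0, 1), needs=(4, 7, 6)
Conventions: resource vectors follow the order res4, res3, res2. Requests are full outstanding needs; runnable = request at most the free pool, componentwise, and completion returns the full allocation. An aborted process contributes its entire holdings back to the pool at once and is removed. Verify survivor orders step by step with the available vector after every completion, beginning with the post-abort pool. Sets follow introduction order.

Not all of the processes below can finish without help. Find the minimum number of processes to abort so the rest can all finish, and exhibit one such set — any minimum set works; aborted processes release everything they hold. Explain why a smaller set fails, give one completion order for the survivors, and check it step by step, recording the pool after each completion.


Minimum abort set: T8 and T3.
Key observation: no ordering could ever have run T9 before the abort of T8 and T3; with (0, 3, 2) back in the pool it fits at step 4.
Why nothing smaller works — every single abort fails: T5 alone leaves T8 blocked (short on res2); T8 alone leaves T9 blocked (short on res2); T9 alone leaves T8 blocked (short on res2); T4 alone leaves T8 blocked (short on res2); T1 alone leaves T8 blocked (short on res2); T3 alone leaves T8 blocked (short on res2).
One survivor order: T4, T5, T1, T9. Verifying each step (post-abort pool first):
  pool = (3, 3, 3)
  run T4 (needs (2, 0, 2), free (3, 3, 3)); after release of (0, 3, 2) the pool is (3, 6, 5)
  run T5 (needs (3, 0, 0), free (3, 6, 5)); after release of (0, 0, 1) the pool is (3, 6, 6)
  run T1 (needs (0, 0, 3), free (3, 6, 6)); after release of (0, 1, 0) the pool is (3, 7, 6)
  run T9 (needs (2, 7, 6), free (3, 7, 6)); after release of (1, 1, 1) the pool is (4, 8, 7)
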